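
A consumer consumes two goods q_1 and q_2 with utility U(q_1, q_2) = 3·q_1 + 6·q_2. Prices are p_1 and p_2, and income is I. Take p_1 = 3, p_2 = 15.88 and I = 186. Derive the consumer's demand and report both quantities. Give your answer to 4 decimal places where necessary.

q_1* = 62, q_2* = 0

Linear utility — the consumer picks whichever good has higher MU/price: 3/3 = 1 vs 6/15.88 = 0.3778.
q_1 gives more utility per dollar, so spend all income on q_1: q_1* = I/p_1, q_2* = 0.
Numerically: q_1* = 62, q_2* = 0.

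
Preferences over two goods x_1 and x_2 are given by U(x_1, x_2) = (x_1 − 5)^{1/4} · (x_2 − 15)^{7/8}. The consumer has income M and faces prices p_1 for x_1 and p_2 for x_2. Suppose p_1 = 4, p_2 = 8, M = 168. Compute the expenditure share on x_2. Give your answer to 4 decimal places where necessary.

share on x_2 = 0.8439

This is Cobb-Douglas in (x_1−5, x_2−15): tangency gives 0.25·p_2·(x_2−15) = 0.875·p_1·(x_1−5).
Substituting into the budget: x_1* = 5 + 2/9·(M − 5·p_1 − 15·p_2)/p_1, and x_2* = 15 + 7/9·(…)/p_2.
Discretionary income = 168 − 5·4 − 15·8 = 28; x_1* = 5 + 2/9·28/4 = 6.5556; x_2* = 15 + 7/9·28/8 = 17.7222.
Expenditure on x_2: 8·17.7222 = 141.7778; share = 0.8439.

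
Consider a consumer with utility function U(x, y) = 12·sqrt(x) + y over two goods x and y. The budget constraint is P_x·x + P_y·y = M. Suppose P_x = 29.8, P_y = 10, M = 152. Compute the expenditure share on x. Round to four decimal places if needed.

share on x = 0.7948

Utility is quasi-linear in y; the FOC for x is 6/√x = P_x/P_y.
Solve: √x = 6·P_y/P_x, so x*(P_x,P_y) = (6·P_y/P_x)², and y* = (M − P_x·x*)/P_y.
Plugging in: x* = (6·10/29.8)² = 4.0539, y* = 3.1195.
Expenditure on x: 29.8·4.0539 = 120.8054; share = 0.7948.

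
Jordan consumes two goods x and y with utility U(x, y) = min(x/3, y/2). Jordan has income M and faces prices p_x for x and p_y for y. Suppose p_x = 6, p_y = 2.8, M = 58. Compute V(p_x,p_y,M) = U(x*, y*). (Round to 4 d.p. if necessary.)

V = 2.4576

With perfect complements, no substitution: consume in ratio x:y = 3:2.
Budget: p_x·x + p_y·(2/3)·x = M, so (3·p_x + 2·p_y)·x = 3·M.
Demand: x*(p_x,p_y,M) = 3·M/(3·p_x + 2·p_y), y* = 2·M/(3·p_x + 2·p_y).
Here 3·6 + 2·2.8 = 23.6, giving x* = 7.3729 and y* = 4.9153.
Utility at the optimum: U(7.3729, 4.9153) = 2.4576.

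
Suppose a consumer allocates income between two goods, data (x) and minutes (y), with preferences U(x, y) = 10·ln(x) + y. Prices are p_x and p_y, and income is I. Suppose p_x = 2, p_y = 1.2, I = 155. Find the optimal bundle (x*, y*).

MU_x = 10/x, MU_y = 1. Tangency: 10/x = p_x/p_y.
So x*(p_x,p_y) = 10·p_y/p_x, independent of income; and y* = (I − 10·p_y)/p_y.
At the given prices: x* = 10·1.2/2 = 6, and y* = 119.1667.

x* = 6, y* = 119.1667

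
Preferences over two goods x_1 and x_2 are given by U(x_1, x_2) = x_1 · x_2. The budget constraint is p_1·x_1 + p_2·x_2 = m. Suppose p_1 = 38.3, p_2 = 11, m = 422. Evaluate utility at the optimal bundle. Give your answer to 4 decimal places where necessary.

V = 105.6753

The MRS is x_2/x_1. Set MRS = p_1/p_2.
Rearranging, p_2·x_2 = p_1·x_1. Substituting into the budget gives p_1·x_1·(1 + 1) = m.
Demand: x_1*(p_1,p_2,m) = 0.5·m/p_1 and x_2* = 0.5·m/p_2.
At p_1=38.3, p_2=11, m=422: x_1* = 0.5·422/38.3 = 5.5091, x_2* = 19.1818.
Utility at the optimum: U(5.5091, 19.1818) = 105.6753.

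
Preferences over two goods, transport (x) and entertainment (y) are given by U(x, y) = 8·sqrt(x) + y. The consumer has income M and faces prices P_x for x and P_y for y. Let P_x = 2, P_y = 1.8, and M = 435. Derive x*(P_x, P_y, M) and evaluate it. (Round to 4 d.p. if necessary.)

Utility is quasi-linear in y; the FOC for x is 4/√x = P_x/P_y.
Solve: √x = 4·P_y/P_x, so x*(P_x,P_y) = (4·P_y/P_x)², and y* = (M − P_x·x*)/P_y.
Plugging in: x* = (4·1.8/2)² = 12.96.

x* = 12.96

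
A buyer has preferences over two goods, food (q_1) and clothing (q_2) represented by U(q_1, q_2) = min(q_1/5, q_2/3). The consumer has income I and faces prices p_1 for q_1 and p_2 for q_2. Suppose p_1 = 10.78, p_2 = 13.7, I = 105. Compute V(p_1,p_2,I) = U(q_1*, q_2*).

Demand: q_1*(p_1,p_2,I) = 5·I/(5·p_1 + 3·p_2), q_2* = 3·I/(5·p_1 + 3·p_2).
Here 5·10.78 + 3·13.7 = 95, giving q_1* = 5.5263 and q_2* = 3.3158.
Utility at the optimum: U(5.5263, 3.3158) = 1.1053.

V = 1.1053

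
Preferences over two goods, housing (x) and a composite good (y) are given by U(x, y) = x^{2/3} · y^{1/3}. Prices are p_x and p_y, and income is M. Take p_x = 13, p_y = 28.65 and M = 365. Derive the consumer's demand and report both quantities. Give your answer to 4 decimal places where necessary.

x* = 18.7179, y* = 4.2467

At p_x=13, p_y=28.65, M=365: x* = 2/3·365/13 = 18.7179, y* = 4.2467.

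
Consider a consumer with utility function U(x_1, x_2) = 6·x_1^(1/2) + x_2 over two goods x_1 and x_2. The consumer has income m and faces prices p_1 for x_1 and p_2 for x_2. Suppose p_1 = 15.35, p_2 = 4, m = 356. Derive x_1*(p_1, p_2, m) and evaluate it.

Utility is quasi-linear in x_2; the FOC for x_1 is 3/√x_1 = p_1/p_2.
Solve: √x_1 = 3·p_2/p_1, so x_1*(p_1,p_2) = (3·p_2/p_1)², and x_2* = (m − p_1·x_1*)/p_2.
Plugging in: x_1* = (3·4/15.35)² = 0.6111.

x_1* = 0.6111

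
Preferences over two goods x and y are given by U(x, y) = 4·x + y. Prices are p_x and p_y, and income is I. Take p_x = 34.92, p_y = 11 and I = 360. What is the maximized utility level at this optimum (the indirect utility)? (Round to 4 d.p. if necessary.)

V = 41.2371

Perfect substitutes: compare marginal utility per dollar. 4/p_x vs 1/p_y → 0.1145 vs 0.0909.
x gives more utility per dollar, so spend all income on x: x* = I/p_x, y* = 0.
Numerically: x* = 10.3093, y* = 0.
Utility at the optimum: U(10.3093, 0) = 41.2371.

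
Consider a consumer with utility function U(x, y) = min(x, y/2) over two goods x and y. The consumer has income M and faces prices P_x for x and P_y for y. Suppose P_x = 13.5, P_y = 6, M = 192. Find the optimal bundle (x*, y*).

x* = 7.5294, y* = 15.0588

With perfect complements, no substitution: consume in ratio x:y = 1:2.
Budget: P_x·x + P_y·2·x = M, so (P_x + 2·P_y)·x = M.
Demand: x*(P_x,P_y,M) = M/(P_x + 2·P_y), y* = 2·M/(P_x + 2·P_y).
Here 13.5 + 2·6 = 25.5, giving x* = 7.5294 and y* = 15.0588.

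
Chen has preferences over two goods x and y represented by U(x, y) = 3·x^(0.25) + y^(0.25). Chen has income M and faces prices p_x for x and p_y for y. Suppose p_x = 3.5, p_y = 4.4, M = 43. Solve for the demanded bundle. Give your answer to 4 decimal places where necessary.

x* = 10.1188, y* = 1.7237

Numerically y/x = 0.170343, so x* = 43/(3.5 + 4.4·0.170343) = 10.1188 and y* = 0.170343·10.1188 = 1.7237.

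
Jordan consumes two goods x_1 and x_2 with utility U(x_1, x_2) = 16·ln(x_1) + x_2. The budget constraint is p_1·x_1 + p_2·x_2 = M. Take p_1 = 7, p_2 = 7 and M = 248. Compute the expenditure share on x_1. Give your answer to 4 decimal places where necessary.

share on x_1 = 0.4516

Set MRS = p_1/p_2: (16/x_1)/1 = p_1/p_2.
So x_1*(p_1,p_2) = 16·p_2/p_1, independent of income; and x_2* = (M − 16·p_2)/p_2.
At the given prices: x_1* = 16·7/7 = 16, and x_2* = 19.4286.
Expenditure on x_1: 7·16 = 112; share = 0.4516.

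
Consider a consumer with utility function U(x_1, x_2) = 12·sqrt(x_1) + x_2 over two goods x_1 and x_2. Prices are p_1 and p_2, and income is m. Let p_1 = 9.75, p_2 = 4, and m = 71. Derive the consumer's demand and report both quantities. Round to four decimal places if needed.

Utility is quasi-linear in x_2; the FOC for x_1 is 6/√x_1 = p_1/p_2.
Thus x_1* = (6·p_2/p_1)² — independent of m — with the rest of income spent on x_2.
Plugging in: x_1* = (6·4/9.75)² = 6.0592, x_2* = 2.9808.

x_1* = 6.0592, x_2* = 2.9808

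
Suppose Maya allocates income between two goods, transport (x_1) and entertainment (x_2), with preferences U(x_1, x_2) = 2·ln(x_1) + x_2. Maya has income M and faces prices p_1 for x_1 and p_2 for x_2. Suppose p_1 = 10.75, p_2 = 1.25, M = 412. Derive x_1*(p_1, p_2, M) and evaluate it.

x_1* = 0.2326

At the given prices: x_1* = 2·1.25/10.75 = 0.2326.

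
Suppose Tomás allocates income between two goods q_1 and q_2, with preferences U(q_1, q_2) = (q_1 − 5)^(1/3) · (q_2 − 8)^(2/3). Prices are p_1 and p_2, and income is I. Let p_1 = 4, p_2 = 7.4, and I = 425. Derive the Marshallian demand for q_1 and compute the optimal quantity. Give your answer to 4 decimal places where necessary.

q_1* = 33.8167

Let q_1' = q_1−5, q_2' = q_2−8. MRS = (1/2)·q_2'/q_1' = p_1/p_2.
Substituting into the budget: q_1* = 5 + 1/3·(I − 5·p_1 − 8·p_2)/p_1, and q_2* = 8 + 2/3·(…)/p_2.
Discretionary income = 425 − 5·4 − 8·7.4 = 345.8; q_1* = 5 + 1/3·345.8/4 = 33.8167.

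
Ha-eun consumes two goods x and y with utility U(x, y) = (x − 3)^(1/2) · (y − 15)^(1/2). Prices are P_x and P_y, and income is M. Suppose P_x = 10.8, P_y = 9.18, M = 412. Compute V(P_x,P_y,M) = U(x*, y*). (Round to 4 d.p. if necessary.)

Let x' = x−3, y' = y−15. MRS = y'/x' = P_x/P_y.
Substituting into the budget: x* = 3 + 0.5·(M − 3·P_x − 15·P_y)/P_x, and y* = 15 + 0.5·(…)/P_y.
Discretionary income = 412 − 3·10.8 − 15·9.18 = 241.9; x* = 3 + 0.5·241.9/10.8 = 14.1991; y* = 15 + 0.5·241.9/9.18 = 28.1754.
Utility at the optimum: U(14.1991, 28.1754) = 12.1471.

V = 12.1471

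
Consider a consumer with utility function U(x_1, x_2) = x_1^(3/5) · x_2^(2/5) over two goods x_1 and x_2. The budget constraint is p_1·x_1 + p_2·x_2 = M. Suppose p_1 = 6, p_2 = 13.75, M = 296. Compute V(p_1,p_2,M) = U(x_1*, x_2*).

V = 18.0632

Tangency: MRS = (3/2)·x_2/x_1 = p_1/p_2.
Rearranging, p_2·x_2 = (2/3)·p_1·x_1. Substituting into the budget gives p_1·x_1·(1 + (2/3)) = M.
Demand: x_1*(p_1,p_2,M) = 0.6·M/p_1 and x_2* = 0.4·M/p_2.
At p_1=6, p_2=13.75, M=296: x_1* = 0.6·296/6 = 29.6, x_2* = 8.6109.
Utility at the optimum: U(29.6, 8.6109) = 18.0632.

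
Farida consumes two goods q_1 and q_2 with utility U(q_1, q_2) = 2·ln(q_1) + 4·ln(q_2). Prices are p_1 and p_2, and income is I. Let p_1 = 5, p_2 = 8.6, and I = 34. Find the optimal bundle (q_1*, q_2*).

Demand: q_1*(p_1,p_2,I) = 1/3·I/p_1 and q_2* = 2/3·I/p_2.
At p_1=5, p_2=8.6, I=34: q_1* = 1/3·34/5 = 2.2667, q_2* = 2.6357.

q_1* = 2.2667, q_2* = 2.6357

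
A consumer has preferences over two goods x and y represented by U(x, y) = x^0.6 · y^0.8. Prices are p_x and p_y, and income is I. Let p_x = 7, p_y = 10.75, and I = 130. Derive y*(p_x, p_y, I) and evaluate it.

y* = 6.9103

Tangency: MRS = (3/4)·y/x = p_x/p_y.
So 0.6·p_y·y = 0.8·p_x·x; combined with the budget, a share 3/7 of income goes to x.
Demand: x*(p_x,p_y,I) = 3/7·I/p_x and y* = 4/7·I/p_y.
At p_x=7, p_y=10.75, I=130: y* = 4/7·130/10.75 = 6.9103.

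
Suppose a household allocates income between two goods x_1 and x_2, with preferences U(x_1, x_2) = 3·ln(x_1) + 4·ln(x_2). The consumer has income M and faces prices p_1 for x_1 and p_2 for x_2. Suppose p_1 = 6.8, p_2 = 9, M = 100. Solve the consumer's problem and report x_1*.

The MRS is (3/4)·x_2/x_1. Set MRS = p_1/p_2.
So 3·p_2·x_2 = 4·p_1·x_1; combined with the budget, a share 3/7 of income goes to x_1.
Demand: x_1*(p_1,p_2,M) = 3/7·M/p_1 and x_2* = 4/7·M/p_2.
At p_1=6.8, p_2=9, M=100: x_1* = 3/7·100/6.8 = 6.3025.

x_1* = 6.3025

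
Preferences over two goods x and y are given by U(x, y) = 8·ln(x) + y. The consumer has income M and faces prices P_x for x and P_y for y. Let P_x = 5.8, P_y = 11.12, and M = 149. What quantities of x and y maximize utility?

So x*(P_x,P_y) = 8·P_y/P_x, independent of income; and y* = (M − 8·P_y)/P_y.
At the given prices: x* = 8·11.12/5.8 = 15.3379, and y* = 5.3993.

x* = 15.3379, y* = 5.3993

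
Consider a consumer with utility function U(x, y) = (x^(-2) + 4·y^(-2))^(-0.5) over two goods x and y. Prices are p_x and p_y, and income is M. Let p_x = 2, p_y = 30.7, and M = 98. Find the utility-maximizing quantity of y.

MU_x ∝ x^(-3), MU_y ∝ 4·y^(-3), so MRS = (1/4)·(y/x)^(3) = p_x/p_y.
Solve for the ratio: y/x = [4·p_x/p_y]^(1/3).
With the ratio pinned down, the budget gives x* = M/(p_x + p_y·(y/x)) and y* = (y/x)·x*.
Numerically y/x = 0.63873, so x* = 98/(2 + 30.7·0.63873) = 4.5351 and y* = 0.63873·4.5351 = 2.8967.

y* = 2.8967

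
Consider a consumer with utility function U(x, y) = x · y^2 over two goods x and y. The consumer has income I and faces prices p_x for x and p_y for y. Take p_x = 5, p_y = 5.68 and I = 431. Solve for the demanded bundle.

x* = 28.7333, y* = 50.5869

Tangency: MRS = (1/2)·y/x = p_x/p_y.
Rearranging, p_y·y = 2·p_x·x. Substituting into the budget gives p_x·x·(1 + 2) = I.
Demand: x*(p_x,p_y,I) = 1/3·I/p_x and y* = 2/3·I/p_y.
At p_x=5, p_y=5.68, I=431: x* = 1/3·431/5 = 28.7333, y* = 50.5869.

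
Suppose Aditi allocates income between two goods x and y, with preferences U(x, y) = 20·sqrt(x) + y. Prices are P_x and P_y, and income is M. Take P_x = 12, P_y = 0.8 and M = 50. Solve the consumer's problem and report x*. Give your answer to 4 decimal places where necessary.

x* = 0.4444

Set MRS = P_x/P_y: 10·x^(−1/2) = P_x/P_y.
Solve: √x = 10·P_y/P_x, so x*(P_x,P_y) = (10·P_y/P_x)², and y* = (M − P_x·x*)/P_y.
Plugging in: x* = (10·0.8/12)² = 0.4444.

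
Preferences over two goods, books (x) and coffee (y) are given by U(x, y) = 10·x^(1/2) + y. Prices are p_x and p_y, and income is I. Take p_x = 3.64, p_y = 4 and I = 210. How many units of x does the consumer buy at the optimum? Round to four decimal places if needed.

Set MRS = p_x/p_y: 5·x^(−1/2) = p_x/p_y.
Thus x* = (5·p_y/p_x)² — independent of I — with the rest of income spent on y.
Plugging in: x* = (5·4/3.64)² = 30.1896.

x* = 30.1896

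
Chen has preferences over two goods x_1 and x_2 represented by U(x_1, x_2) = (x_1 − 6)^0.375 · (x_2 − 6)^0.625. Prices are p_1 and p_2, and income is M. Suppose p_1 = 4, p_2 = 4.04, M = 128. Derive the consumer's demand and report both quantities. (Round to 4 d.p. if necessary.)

x_1* = 13.4775, x_2* = 18.3391

This is Cobb-Douglas in (x_1−6, x_2−6): tangency gives 0.375·p_2·(x_2−6) = 0.625·p_1·(x_1−6).
After buying the subsistence bundle (6, 6), a share 0.375 of the remaining income goes to x_1: x_1* = 6 + 0.375·(M − 6p_1 − 6p_2)/p_1.
Discretionary income = 128 − 6·4 − 6·4.04 = 79.76; x_1* = 6 + 0.375·79.76/4 = 13.4775; x_2* = 6 + 0.625·79.76/4.04 = 18.3391.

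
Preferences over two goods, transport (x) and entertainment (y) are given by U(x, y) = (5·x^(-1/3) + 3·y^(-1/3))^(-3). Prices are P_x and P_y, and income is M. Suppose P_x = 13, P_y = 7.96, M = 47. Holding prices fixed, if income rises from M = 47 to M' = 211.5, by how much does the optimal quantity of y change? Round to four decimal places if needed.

Numerically y/x = 0.984886, so x* = 47/(13 + 7.96·0.984886) = 2.2553 and y* = 0.984886·2.2553 = 2.2212.
At M' = 211.5: y* = 9.9955. Change: 9.9955 − 2.2212 = 7.7743.

Δy* = 7.7743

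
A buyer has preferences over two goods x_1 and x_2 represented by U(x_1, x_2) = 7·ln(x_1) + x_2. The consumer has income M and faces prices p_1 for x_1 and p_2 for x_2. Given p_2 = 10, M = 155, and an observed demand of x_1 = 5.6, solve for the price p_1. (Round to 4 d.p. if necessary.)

Set MRS = p_1/p_2: (7/x_1)/1 = p_1/p_2.
So x_1*(p_1,p_2) = 7·p_2/p_1, independent of income; and x_2* = (M − 7·p_2)/p_2.
Set x_1* = 5.6 in the demand function and solve for p_1: p_1 = 12.5.

p_1 = 12.5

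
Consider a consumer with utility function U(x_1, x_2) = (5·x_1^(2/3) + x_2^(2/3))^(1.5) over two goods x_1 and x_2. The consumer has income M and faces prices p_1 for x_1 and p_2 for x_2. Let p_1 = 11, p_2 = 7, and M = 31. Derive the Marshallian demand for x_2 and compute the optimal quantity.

x_2* = 0.0858

MU_x_1 ∝ 5·x_1^(-1/3), MU_x_2 ∝ x_2^(-1/3), so MRS = 5·(x_2/x_1)^(1/3) = p_1/p_2.
Solve for the ratio: x_2/x_1 = [(1/5)·p_1/p_2]^(3).
Substitute x_2 = (x_2/x_1)·x_1 into the budget: x_1* = M/(p_1 + p_2·(x_2/x_1)).
Numerically x_2/x_1 = 0.031044, so x_1* = 31/(11 + 7·0.031044) = 2.7636 and x_2* = 0.031044·2.7636 = 0.0858.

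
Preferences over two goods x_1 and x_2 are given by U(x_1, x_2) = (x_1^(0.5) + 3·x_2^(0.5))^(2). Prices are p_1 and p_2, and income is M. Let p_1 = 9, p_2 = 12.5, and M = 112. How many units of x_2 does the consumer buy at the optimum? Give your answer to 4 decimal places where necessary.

From the CES first-order condition, (1/3)·(x_2/x_1)^(0.5) = p_1/p_2.
Solve for the ratio: x_2/x_1 = [3·p_1/p_2]^(2).
With the ratio pinned down, the budget gives x_1* = M/(p_1 + p_2·(x_2/x_1)) and x_2* = (x_2/x_1)·x_1*.
Numerically x_2/x_1 = 4.6656, so x_1* = 112/(9 + 12.5·4.6656) = 1.6637 and x_2* = 4.6656·1.6637 = 7.7621.

x_2* = 7.7621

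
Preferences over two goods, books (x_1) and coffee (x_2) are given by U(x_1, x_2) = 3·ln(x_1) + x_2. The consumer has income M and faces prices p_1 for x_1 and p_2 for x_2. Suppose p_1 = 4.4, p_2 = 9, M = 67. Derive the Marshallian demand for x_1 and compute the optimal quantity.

x_1* = 6.1364

Set MRS = p_1/p_2: (3/x_1)/1 = p_1/p_2.
So x_1*(p_1,p_2) = 3·p_2/p_1, independent of income; and x_2* = (M − 3·p_2)/p_2.
At the given prices: x_1* = 3·9/4.4 = 6.1364.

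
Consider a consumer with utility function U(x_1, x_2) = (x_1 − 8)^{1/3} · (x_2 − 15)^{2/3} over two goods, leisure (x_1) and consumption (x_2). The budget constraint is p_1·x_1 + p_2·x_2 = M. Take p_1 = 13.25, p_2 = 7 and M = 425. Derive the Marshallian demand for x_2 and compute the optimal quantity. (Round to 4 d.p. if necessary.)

MRS = (1/2)·(x_2−15)/(x_1−8). Tangency with p_1/p_2 gives x_2−15 = 2·(p_1/p_2)·(x_1−8).
Substituting into the budget: x_1* = 8 + 1/3·(M − 8·p_1 − 15·p_2)/p_1, and x_2* = 15 + 2/3·(…)/p_2.
Discretionary income = 425 − 8·13.25 − 15·7 = 214; x_2* = 15 + 2/3·214/7 = 35.381.

x_2* = 35.381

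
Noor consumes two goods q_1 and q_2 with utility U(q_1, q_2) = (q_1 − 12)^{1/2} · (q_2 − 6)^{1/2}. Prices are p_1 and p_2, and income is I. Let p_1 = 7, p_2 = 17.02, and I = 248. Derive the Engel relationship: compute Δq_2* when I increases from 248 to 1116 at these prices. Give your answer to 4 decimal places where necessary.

Δq_2* = 25.4994

This is Cobb-Douglas in (q_1−12, q_2−6): tangency gives 0.5·p_2·(q_2−6) = 0.5·p_1·(q_1−12).
After buying the subsistence bundle (12, 6), a share 0.5 of the remaining income goes to q_1: q_1* = 12 + 0.5·(I − 12p_1 − 6p_2)/p_1.
Discretionary income = 248 − 12·7 − 6·17.02 = 61.88; q_2* = 6 + 0.5·61.88/17.02 = 7.8179.
At I' = 1116: q_2* = 33.3173. Change: 33.3173 − 7.8179 = 25.4994.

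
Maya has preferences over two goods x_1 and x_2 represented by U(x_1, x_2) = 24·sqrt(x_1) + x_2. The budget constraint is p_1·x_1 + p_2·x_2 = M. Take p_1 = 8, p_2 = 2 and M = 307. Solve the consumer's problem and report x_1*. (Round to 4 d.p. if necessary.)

Utility is quasi-linear in x_2; the FOC for x_1 is 12/√x_1 = p_1/p_2.
Solve: √x_1 = 12·p_2/p_1, so x_1*(p_1,p_2) = (12·p_2/p_1)², and x_2* = (M − p_1·x_1*)/p_2.
Plugging in: x_1* = (12·2/8)² = 9.

x_1* = 9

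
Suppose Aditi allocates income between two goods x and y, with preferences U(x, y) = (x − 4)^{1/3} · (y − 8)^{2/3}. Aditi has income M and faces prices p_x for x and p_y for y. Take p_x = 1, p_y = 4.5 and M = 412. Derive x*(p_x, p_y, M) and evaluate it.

x* = 128

This is Cobb-Douglas in (x−4, y−8): tangency gives 1/3·p_y·(y−8) = 2/3·p_x·(x−4).
Substituting into the budget: x* = 4 + 1/3·(M − 4·p_x − 8·p_y)/p_x, and y* = 8 + 2/3·(…)/p_y.
Discretionary income = 412 − 4·1 − 8·4.5 = 372; x* = 4 + 1/3·372/1 = 128.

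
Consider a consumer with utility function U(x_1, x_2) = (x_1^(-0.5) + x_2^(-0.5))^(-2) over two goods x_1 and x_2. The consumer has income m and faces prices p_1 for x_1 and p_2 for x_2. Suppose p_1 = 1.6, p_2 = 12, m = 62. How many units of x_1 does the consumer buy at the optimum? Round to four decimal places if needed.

MU_x_1 ∝ x_1^(-1.5), MU_x_2 ∝ x_2^(-1.5), so MRS = (x_2/x_1)^(1.5) = p_1/p_2.
Solve for the ratio: x_2/x_1 = [p_1/p_2]^(2/3).
With the ratio pinned down, the budget gives x_1* = m/(p_1 + p_2·(x_2/x_1)) and x_2* = (x_2/x_1)·x_1*.
Numerically x_2/x_1 = 0.260991, so x_1* = 62/(1.6 + 12·0.260991) = 13.1026.

x_1* = 13.1026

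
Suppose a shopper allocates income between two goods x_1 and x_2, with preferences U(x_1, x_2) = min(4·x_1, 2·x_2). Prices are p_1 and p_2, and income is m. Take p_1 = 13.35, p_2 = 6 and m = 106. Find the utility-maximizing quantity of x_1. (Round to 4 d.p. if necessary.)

x_1* = 4.1815

With perfect complements, no substitution: consume in ratio x_1:x_2 = 2:4.
Budget: p_1·x_1 + p_2·2·x_1 = m, so (2·p_1 + 4·p_2)·x_1 = 2·m.
Demand: x_1*(p_1,p_2,m) = 2·m/(2·p_1 + 4·p_2), x_2* = 4·m/(2·p_1 + 4·p_2).
Here 2·13.35 + 4·6 = 50.7, giving x_1* = 4.1815.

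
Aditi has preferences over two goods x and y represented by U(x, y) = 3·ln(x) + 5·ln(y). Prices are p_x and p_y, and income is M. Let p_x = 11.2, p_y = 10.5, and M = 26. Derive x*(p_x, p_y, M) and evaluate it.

Tangency: MRS = (3/5)·y/x = p_x/p_y.
Rearranging, p_y·y = (5/3)·p_x·x. Substituting into the budget gives p_x·x·(1 + (5/3)) = M.
Demand: x*(p_x,p_y,M) = 0.375·M/p_x and y* = 0.625·M/p_y.
At p_x=11.2, p_y=10.5, M=26: x* = 0.375·26/11.2 = 0.8705.

x* = 0.8705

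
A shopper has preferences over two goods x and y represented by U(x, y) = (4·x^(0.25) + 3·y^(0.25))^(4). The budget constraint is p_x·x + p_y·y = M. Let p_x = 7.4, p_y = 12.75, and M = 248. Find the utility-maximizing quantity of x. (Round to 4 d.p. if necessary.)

MRS = MU_x/MU_y = (4/3)·(y/x)^(0.75). Set equal to p_x/p_y.
Hence y/x = ((3/4)·p_x/p_y)^(1/(0.75)), i.e. raised to the 4/3 power.
With the ratio pinned down, the budget gives x* = M/(p_x + p_y·(y/x)) and y* = (y/x)·x*.
Numerically y/x = 0.329896, so x* = 248/(7.4 + 12.75·0.329896) = 21.3679.

x* = 21.3679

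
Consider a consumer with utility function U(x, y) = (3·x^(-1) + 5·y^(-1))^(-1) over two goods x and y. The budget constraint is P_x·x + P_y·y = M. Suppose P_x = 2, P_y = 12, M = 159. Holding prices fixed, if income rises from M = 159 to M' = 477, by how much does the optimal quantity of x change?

Δx* = 38.2002

MRS = MU_x/MU_y = (3/5)·(y/x)^(2). Set equal to P_x/P_y.
Hence y/x = ((5/3)·P_x/P_y)^(1/(2)), i.e. raised to the 0.5 power.
With the ratio pinned down, the budget gives x* = M/(P_x + P_y·(y/x)) and y* = (y/x)·x*.
Numerically y/x = 0.527046, so x* = 159/(2 + 12·0.527046) = 19.1001.
At M' = 477: x* = 57.3004. Change: 57.3004 − 19.1001 = 38.2002.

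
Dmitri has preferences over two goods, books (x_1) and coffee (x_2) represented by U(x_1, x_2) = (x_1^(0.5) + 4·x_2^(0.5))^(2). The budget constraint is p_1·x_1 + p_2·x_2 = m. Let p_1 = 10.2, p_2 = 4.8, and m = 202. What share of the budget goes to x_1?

share on x_1 = 0.0286

MRS = MU_x_1/MU_x_2 = (1/4)·(x_2/x_1)^(0.5). Set equal to p_1/p_2.
Hence x_2/x_1 = (4·p_1/p_2)^(1/(0.5)), i.e. raised to the 2 power.
Substitute x_2 = (x_2/x_1)·x_1 into the budget: x_1* = m/(p_1 + p_2·(x_2/x_1)).
Numerically x_2/x_1 = 72.25, so x_1* = 202/(10.2 + 4.8·72.25) = 0.5658 and x_2* = 72.25·0.5658 = 40.881.
Expenditure on x_1: 10.2·0.5658 = 5.7714; share = 0.0286.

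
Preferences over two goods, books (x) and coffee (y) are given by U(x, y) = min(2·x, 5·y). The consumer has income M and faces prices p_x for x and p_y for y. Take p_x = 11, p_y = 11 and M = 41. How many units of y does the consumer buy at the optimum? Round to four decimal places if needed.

Here 5·11 + 2·11 = 77, giving y* = 1.0649.

y* = 1.0649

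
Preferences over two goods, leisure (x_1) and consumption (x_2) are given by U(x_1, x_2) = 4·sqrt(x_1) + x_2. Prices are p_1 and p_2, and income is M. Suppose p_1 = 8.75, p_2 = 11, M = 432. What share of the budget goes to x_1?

share on x_1 = 0.128

Set MRS = p_1/p_2: 2·x_1^(−1/2) = p_1/p_2.
Solve: √x_1 = 2·p_2/p_1, so x_1*(p_1,p_2) = (2·p_2/p_1)², and x_2* = (M − p_1·x_1*)/p_2.
Plugging in: x_1* = (2·11/8.75)² = 6.3216, x_2* = 34.2442.
Expenditure on x_1: 8.75·6.3216 = 55.3143; share = 0.128.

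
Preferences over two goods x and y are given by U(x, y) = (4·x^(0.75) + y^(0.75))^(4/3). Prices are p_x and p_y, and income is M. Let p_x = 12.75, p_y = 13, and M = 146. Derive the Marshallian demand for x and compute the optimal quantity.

x* = 11.4089

MU_x ∝ 4·x^(-0.25), MU_y ∝ y^(-0.25), so MRS = 4·(y/x)^(0.25) = p_x/p_y.
Solve for the ratio: y/x = [(1/4)·p_x/p_y]^(4).
With the ratio pinned down, the budget gives x* = M/(p_x + p_y·(y/x)) and y* = (y/x)·x*.
Numerically y/x = 0.003614, so x* = 146/(12.75 + 13·0.003614) = 11.4089.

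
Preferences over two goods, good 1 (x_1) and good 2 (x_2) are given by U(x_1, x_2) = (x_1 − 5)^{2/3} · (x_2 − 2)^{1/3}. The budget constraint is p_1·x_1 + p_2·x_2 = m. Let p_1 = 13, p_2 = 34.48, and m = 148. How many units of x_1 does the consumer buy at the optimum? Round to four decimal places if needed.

Substituting into the budget: x_1* = 5 + 2/3·(m − 5·p_1 − 2·p_2)/p_1, and x_2* = 2 + 1/3·(…)/p_2.
Discretionary income = 148 − 5·13 − 2·34.48 = 14.04; x_1* = 5 + 2/3·14.04/13 = 5.72.

x_1* = 5.72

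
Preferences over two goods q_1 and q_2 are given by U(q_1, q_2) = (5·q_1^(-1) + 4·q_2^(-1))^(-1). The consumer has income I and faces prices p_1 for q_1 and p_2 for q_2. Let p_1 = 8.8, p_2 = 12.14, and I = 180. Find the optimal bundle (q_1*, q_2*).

MRS = MU_q_1/MU_q_2 = (5/4)·(q_2/q_1)^(2). Set equal to p_1/p_2.
Solve for the ratio: q_2/q_1 = [(4/5)·p_1/p_2]^(0.5).
Substitute q_2 = (q_2/q_1)·q_1 into the budget: q_1* = I/(p_1 + p_2·(q_2/q_1)).
Numerically q_2/q_1 = 0.761512, so q_1* = 180/(8.8 + 12.14·0.761512) = 9.9752 and q_2* = 0.761512·9.9752 = 7.5962.

q_1* = 9.9752, q_2* = 7.5962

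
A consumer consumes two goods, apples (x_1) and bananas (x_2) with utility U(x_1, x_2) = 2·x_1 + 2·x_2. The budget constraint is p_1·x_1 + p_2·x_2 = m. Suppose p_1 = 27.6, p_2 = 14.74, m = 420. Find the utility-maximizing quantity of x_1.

Numerically: x_1* = 0, x_2* = 28.4939.

x_1* = 0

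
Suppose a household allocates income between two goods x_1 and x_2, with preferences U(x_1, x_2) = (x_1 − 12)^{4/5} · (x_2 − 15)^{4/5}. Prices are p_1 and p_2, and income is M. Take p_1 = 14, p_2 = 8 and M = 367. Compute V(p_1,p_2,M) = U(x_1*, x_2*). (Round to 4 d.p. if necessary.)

V = 8.2259

MRS = (x_2−15)/(x_1−12). Tangency with p_1/p_2 gives x_2−15 = (p_1/p_2)·(x_1−12).
After buying the subsistence bundle (12, 15), a share 0.5 of the remaining income goes to x_1: x_1* = 12 + 0.5·(M − 12p_1 − 15p_2)/p_1.
Discretionary income = 367 − 12·14 − 15·8 = 79; x_1* = 12 + 0.5·79/14 = 14.8214; x_2* = 15 + 0.5·79/8 = 19.9375.
Utility at the optimum: U(14.8214, 19.9375) = 8.2259.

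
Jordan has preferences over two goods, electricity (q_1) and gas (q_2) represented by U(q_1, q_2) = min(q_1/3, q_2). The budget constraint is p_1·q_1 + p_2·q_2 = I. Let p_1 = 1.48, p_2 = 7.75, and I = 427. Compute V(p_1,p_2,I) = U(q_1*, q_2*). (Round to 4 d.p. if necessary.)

With perfect complements, no substitution: consume in ratio q_1:q_2 = 3:1.
Budget: p_1·q_1 + p_2·(1/3)·q_1 = I, so (3·p_1 + p_2)·q_1 = 3·I.
Demand: q_1*(p_1,p_2,I) = 3·I/(3·p_1 + p_2), q_2* = I/(3·p_1 + p_2).
Here 3·1.48 + 7.75 = 12.19, giving q_1* = 105.0861 and q_2* = 35.0287.
Utility at the optimum: U(105.0861, 35.0287) = 35.0287.

V = 35.0287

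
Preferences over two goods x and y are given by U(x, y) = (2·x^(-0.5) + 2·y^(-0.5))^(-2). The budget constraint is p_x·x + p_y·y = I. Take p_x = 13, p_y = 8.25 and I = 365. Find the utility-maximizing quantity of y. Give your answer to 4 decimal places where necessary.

MRS = MU_x/MU_y = (y/x)^(1.5). Set equal to p_x/p_y.
Solve for the ratio: y/x = [p_x/p_y]^(2/3).
Substitute y = (y/x)·x into the budget: x* = I/(p_x + p_y·(y/x)).
Numerically y/x = 1.354128, so x* = 365/(13 + 8.25·1.354128) = 15.1004 and y* = 1.354128·15.1004 = 20.4479.

y* = 20.4479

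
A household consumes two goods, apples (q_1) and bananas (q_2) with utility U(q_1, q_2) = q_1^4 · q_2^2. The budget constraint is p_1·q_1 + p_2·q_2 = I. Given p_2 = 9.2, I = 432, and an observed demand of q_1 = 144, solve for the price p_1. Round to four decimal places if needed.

p_1 = 2

Tangency: MRS = 2·q_2/q_1 = p_1/p_2.
So 4·p_2·q_2 = 2·p_1·q_1; combined with the budget, a share 2/3 of income goes to q_1.
Demand: q_1*(p_1,p_2,I) = 2/3·I/p_1 and q_2* = 1/3·I/p_2.
Set q_1* = 144 in the demand function and solve for p_1: p_1 = 2.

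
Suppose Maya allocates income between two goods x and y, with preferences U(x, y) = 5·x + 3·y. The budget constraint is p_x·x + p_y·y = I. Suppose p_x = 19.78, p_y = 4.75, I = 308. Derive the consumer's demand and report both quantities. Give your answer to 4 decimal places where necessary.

x* = 0, y* = 64.8421

y gives more utility per dollar, so spend all income on y: y* = I/p_y, x* = 0.
Numerically: x* = 0, y* = 64.8421.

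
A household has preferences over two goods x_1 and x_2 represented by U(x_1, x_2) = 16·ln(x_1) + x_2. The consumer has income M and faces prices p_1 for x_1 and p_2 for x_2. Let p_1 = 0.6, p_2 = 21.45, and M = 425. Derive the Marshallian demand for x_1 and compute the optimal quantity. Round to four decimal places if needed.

x_1* = 572

MU_x_1 = 16/x_1, MU_x_2 = 1. Tangency: 16/x_1 = p_1/p_2.
So x_1*(p_1,p_2) = 16·p_2/p_1, independent of income; and x_2* = (M − 16·p_2)/p_2.
At the given prices: x_1* = 16·21.45/0.6 = 572.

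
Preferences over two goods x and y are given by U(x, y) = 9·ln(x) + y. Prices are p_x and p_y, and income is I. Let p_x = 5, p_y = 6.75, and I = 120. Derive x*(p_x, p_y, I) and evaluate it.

Set MRS = p_x/p_y: (9/x)/1 = p_x/p_y.
So x*(p_x,p_y) = 9·p_y/p_x, independent of income; and y* = (I − 9·p_y)/p_y.
At the given prices: x* = 9·6.75/5 = 12.15.

x* = 12.15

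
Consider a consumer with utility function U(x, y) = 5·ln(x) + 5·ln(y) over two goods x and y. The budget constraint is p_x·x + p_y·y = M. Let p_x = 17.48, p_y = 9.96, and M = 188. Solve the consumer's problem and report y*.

y* = 9.4378

The MRS is y/x. Set MRS = p_x/p_y.
So 5·p_y·y = 5·p_x·x; combined with the budget, a share 0.5 of income goes to x.
Demand: x*(p_x,p_y,M) = 0.5·M/p_x and y* = 0.5·M/p_y.
At p_x=17.48, p_y=9.96, M=188: y* = 0.5·188/9.96 = 9.4378.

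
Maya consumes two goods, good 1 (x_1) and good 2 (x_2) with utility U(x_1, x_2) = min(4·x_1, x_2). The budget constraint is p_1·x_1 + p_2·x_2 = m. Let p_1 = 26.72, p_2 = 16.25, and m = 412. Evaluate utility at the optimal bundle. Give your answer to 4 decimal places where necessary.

V = 17.9677

With perfect complements, no substitution: consume in ratio x_1:x_2 = 1:4.
Budget: p_1·x_1 + p_2·4·x_1 = m, so (p_1 + 4·p_2)·x_1 = m.
Demand: x_1*(p_1,p_2,m) = m/(p_1 + 4·p_2), x_2* = 4·m/(p_1 + 4·p_2).
Here 26.72 + 4·16.25 = 91.72, giving x_1* = 4.4919 and x_2* = 17.9677.
Utility at the optimum: U(4.4919, 17.9677) = 17.9677.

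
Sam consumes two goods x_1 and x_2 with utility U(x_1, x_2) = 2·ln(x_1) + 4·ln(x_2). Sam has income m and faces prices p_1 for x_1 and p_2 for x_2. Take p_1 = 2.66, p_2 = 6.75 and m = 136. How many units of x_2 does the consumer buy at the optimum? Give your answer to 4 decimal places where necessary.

x_2* = 13.4321

MU_x_1/MU_x_2 = (2·x_2)/(4·x_1); tangency sets this equal to p_1/p_2.
So 2·p_2·x_2 = 4·p_1·x_1; combined with the budget, a share 1/3 of income goes to x_1.
Demand: x_1*(p_1,p_2,m) = 1/3·m/p_1 and x_2* = 2/3·m/p_2.
At p_1=2.66, p_2=6.75, m=136: x_2* = 2/3·136/6.75 = 13.4321.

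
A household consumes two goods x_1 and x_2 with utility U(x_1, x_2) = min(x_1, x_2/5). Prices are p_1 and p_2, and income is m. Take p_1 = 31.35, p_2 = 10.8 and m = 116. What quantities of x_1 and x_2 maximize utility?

With perfect complements, no substitution: consume in ratio x_1:x_2 = 1:5.
Budget: p_1·x_1 + p_2·5·x_1 = m, so (p_1 + 5·p_2)·x_1 = m.
Demand: x_1*(p_1,p_2,m) = m/(p_1 + 5·p_2), x_2* = 5·m/(p_1 + 5·p_2).
Here 31.35 + 5·10.8 = 85.35, giving x_1* = 1.3591 and x_2* = 6.7955.

x_1* = 1.3591, x_2* = 6.7955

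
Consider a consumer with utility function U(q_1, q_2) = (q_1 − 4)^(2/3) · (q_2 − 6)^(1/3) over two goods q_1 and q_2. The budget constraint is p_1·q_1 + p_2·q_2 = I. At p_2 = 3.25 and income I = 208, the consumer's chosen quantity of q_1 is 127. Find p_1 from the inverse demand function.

p_1 = 1

MRS = 2·(q_2−6)/(q_1−4). Tangency with p_1/p_2 gives q_2−6 = (1/2)·(p_1/p_2)·(q_1−4).
Substituting into the budget: q_1* = 4 + 2/3·(I − 4·p_1 − 6·p_2)/p_1, and q_2* = 6 + 1/3·(…)/p_2.
Set q_1* = 127 in the demand function and solve for p_1: p_1 = 1.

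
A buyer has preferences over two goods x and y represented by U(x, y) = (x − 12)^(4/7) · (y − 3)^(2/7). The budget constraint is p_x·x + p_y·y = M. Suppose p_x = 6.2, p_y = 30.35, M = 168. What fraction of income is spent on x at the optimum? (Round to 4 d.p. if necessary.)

share on x = 0.453

After buying the subsistence bundle (12, 3), a share 2/3 of the remaining income goes to x: x* = 12 + 2/3·(M − 12p_x − 3p_y)/p_x.
Discretionary income = 168 − 12·6.2 − 3·30.35 = 2.55; x* = 12 + 2/3·2.55/6.2 = 12.2742; y* = 3 + 1/3·2.55/30.35 = 3.028.
Expenditure on x: 6.2·12.2742 = 76.1; share = 0.453.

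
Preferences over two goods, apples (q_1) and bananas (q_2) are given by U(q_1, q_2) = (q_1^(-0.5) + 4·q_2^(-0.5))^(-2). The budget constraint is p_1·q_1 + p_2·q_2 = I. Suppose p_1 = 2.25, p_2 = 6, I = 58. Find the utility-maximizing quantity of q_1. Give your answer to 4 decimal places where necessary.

From the CES first-order condition, (1/4)·(q_2/q_1)^(1.5) = p_1/p_2.
Solve for the ratio: q_2/q_1 = [4·p_1/p_2]^(2/3).
Substitute q_2 = (q_2/q_1)·q_1 into the budget: q_1* = I/(p_1 + p_2·(q_2/q_1)).
Numerically q_2/q_1 = 1.310371, so q_1* = 58/(2.25 + 6·1.310371) = 5.7356.

q_1* = 5.7356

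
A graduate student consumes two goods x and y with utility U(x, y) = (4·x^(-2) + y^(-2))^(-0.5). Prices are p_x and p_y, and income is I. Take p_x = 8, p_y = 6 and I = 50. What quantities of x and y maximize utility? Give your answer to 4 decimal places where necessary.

With the ratio pinned down, the budget gives x* = I/(p_x + p_y·(y/x)) and y* = (y/x)·x*.
Numerically y/x = 0.693361, so x* = 50/(8 + 6·0.693361) = 4.1118 and y* = 0.693361·4.1118 = 2.851.

x* = 4.1118, y* = 2.851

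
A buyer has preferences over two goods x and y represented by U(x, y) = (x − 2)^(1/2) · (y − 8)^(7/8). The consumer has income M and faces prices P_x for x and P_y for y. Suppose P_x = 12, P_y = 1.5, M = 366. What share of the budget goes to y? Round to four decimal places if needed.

share on y = 0.6066

This is Cobb-Douglas in (x−2, y−8): tangency gives 0.5·P_y·(y−8) = 0.875·P_x·(x−2).
After buying the subsistence bundle (2, 8), a share 4/11 of the remaining income goes to x: x* = 2 + 4/11·(M − 2P_x − 8P_y)/P_x.
Discretionary income = 366 − 2·12 − 8·1.5 = 330; x* = 2 + 4/11·330/12 = 12; y* = 8 + 7/11·330/1.5 = 148.
Expenditure on y: 1.5·148 = 222; share = 0.6066.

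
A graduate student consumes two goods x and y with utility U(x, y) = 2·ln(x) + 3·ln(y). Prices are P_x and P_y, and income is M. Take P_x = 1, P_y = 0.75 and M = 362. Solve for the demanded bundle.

Tangency: MRS = (2/3)·y/x = P_x/P_y.
So 2·P_y·y = 3·P_x·x; combined with the budget, a share 0.4 of income goes to x.
Demand: x*(P_x,P_y,M) = 0.4·M/P_x and y* = 0.6·M/P_y.
At P_x=1, P_y=0.75, M=362: x* = 0.4·362/1 = 144.8, y* = 289.6.

x* = 144.8, y* = 289.6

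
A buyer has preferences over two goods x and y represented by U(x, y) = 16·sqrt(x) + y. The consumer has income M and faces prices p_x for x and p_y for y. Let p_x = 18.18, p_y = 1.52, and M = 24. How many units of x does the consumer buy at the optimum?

x* = 0.4474

MU_x = 8/√x, MU_y = 1. Tangency: 8/√x = p_x/p_y.
Solve: √x = 8·p_y/p_x, so x*(p_x,p_y) = (8·p_y/p_x)², and y* = (M − p_x·x*)/p_y.
Plugging in: x* = (8·1.52/18.18)² = 0.4474.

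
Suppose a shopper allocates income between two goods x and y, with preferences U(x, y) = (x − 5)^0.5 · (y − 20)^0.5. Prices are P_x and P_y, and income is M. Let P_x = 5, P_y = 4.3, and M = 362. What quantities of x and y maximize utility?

Let x' = x−5, y' = y−20. MRS = y'/x' = P_x/P_y.
Substituting into the budget: x* = 5 + 0.5·(M − 5·P_x − 20·P_y)/P_x, and y* = 20 + 0.5·(…)/P_y.
Discretionary income = 362 − 5·5 − 20·4.3 = 251; x* = 5 + 0.5·251/5 = 30.1; y* = 20 + 0.5·251/4.3 = 49.186.

x* = 30.1, y* = 49.186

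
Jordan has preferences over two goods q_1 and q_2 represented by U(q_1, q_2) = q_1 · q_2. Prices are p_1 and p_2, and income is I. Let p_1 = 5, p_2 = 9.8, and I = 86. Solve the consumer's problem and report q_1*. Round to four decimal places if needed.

q_1* = 8.6

The MRS is q_2/q_1. Set MRS = p_1/p_2.
Rearranging, p_2·q_2 = p_1·q_1. Substituting into the budget gives p_1·q_1·(1 + 1) = I.
Demand: q_1*(p_1,p_2,I) = 0.5·I/p_1 and q_2* = 0.5·I/p_2.
At p_1=5, p_2=9.8, I=86: q_1* = 0.5·86/5 = 8.6.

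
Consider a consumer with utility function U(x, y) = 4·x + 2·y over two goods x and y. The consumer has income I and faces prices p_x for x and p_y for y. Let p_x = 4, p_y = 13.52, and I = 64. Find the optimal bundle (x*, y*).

x* = 16, y* = 0

Linear utility — the consumer picks whichever good has higher MU/price: 4/4 = 1 vs 2/13.52 = 0.1479.
x gives more utility per dollar, so spend all income on x: x* = I/p_x, y* = 0.
Numerically: x* = 16, y* = 0.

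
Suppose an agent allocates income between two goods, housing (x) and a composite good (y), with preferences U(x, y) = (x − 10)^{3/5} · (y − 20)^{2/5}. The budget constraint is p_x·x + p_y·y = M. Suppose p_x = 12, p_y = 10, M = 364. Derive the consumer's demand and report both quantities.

x* = 12.2, y* = 21.76

This is Cobb-Douglas in (x−10, y−20): tangency gives 0.6·p_y·(y−20) = 0.4·p_x·(x−10).
After buying the subsistence bundle (10, 20), a share 0.6 of the remaining income goes to x: x* = 10 + 0.6·(M − 10p_x − 20p_y)/p_x.
Discretionary income = 364 − 10·12 − 20·10 = 44; x* = 10 + 0.6·44/12 = 12.2; y* = 20 + 0.4·44/10 = 21.76.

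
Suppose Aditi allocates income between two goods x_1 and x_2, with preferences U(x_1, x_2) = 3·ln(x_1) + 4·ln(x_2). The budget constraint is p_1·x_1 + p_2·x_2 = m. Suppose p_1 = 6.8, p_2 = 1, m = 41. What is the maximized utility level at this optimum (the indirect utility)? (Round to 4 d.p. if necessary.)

The MRS is (3/4)·x_2/x_1. Set MRS = p_1/p_2.
So 3·p_2·x_2 = 4·p_1·x_1; combined with the budget, a share 3/7 of income goes to x_1.
Demand: x_1*(p_1,p_2,m) = 3/7·m/p_1 and x_2* = 4/7·m/p_2.
At p_1=6.8, p_2=1, m=41: x_1* = 3/7·41/6.8 = 2.584, x_2* = 23.4286.
Utility at the optimum: U(2.584, 23.4286) = 15.4639.

V = 15.4639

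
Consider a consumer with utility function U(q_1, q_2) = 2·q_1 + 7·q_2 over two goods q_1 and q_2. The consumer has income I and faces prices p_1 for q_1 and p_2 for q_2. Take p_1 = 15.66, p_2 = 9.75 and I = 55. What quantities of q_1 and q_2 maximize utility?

q_1* = 0, q_2* = 5.641

Linear utility — the consumer picks whichever good has higher MU/price: 2/15.66 = 0.1277 vs 7/9.75 = 0.7179.
q_2 gives more utility per dollar, so spend all income on q_2: q_2* = I/p_2, q_1* = 0.
Numerically: q_1* = 0, q_2* = 5.641.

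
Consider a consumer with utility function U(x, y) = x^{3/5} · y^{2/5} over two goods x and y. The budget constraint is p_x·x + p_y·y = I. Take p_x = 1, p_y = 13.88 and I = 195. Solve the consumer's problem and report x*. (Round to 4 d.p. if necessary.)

x* = 117

Demand: x*(p_x,p_y,I) = 0.6·I/p_x and y* = 0.4·I/p_y.
At p_x=1, p_y=13.88, I=195: x* = 0.6·195/1 = 117.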